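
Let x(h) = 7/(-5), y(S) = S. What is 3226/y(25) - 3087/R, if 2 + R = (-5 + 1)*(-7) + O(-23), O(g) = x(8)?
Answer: 3641/1025 ≈ 3.5522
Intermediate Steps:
x(h) = -7/5 (x(h) = 7*(-1/5) = -7/5)
O(g) = -7/5
R = 123/5 (R = -2 + ((-5 + 1)*(-7) - 7/5) = -2 + (-4*(-7) - 7/5) = -2 + (28 - 7/5) = -2 + 133/5 = 123/5 ≈ 24.600)
3226/y(25) - 3087/R = 3226/25 - 3087/123/5 = 3226*(1/25) - 3087*5/123 = 3226/25 - 5145/41 = 3641/1025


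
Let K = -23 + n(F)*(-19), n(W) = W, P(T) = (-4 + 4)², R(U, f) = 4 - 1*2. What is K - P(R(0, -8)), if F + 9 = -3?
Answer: 205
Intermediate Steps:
R(U, f) = 2 (R(U, f) = 4 - 2 = 2)
F = -12 (F = -9 - 3 = -12)
P(T) = 0 (P(T) = 0² = 0)
K = 205 (K = -23 - 12*(-19) = -23 + 228 = 205)
K - P(R(0, -8)) = 205 - 1*0 = 205 + 0 = 205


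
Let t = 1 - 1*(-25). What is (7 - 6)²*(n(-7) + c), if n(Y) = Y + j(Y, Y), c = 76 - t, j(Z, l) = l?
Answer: 36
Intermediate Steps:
t = 26 (t = 1 + 25 = 26)
c = 50 (c = 76 - 1*26 = 76 - 26 = 50)
n(Y) = 2*Y (n(Y) = Y + Y = 2*Y)
(7 - 6)²*(n(-7) + c) = (7 - 6)²*(2*(-7) + 50) = 1²*(-14 + 50) = 1*36 = 36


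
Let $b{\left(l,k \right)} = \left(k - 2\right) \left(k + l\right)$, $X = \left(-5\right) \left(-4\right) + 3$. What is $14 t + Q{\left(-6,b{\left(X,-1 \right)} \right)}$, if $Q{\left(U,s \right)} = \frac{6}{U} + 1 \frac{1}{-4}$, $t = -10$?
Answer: $- \frac{565}{4} \approx -141.25$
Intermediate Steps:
$X = 23$ ($X = 20 + 3 = 23$)
$b{\left(l,k \right)} = \left(-2 + k\right) \left(k + l\right)$
$Q{\left(U,s \right)} = - \frac{1}{4} + \frac{6}{U}$ ($Q{\left(U,s \right)} = \frac{6}{U} + 1 \left(- \frac{1}{4}\right) = \frac{6}{U} - \frac{1}{4} = - \frac{1}{4} + \frac{6}{U}$)
$14 t + Q{\left(-6,b{\left(X,-1 \right)} \right)} = 14 \left(-10\right) + \frac{24 - -6}{4 \left(-6\right)} = -140 + \frac{1}{4} \left(- \frac{1}{6}\right) \left(24 + 6\right) = -140 + \frac{1}{4} \left(- \frac{1}{6}\right) 30 = -140 - \frac{5}{4} = - \frac{565}{4}$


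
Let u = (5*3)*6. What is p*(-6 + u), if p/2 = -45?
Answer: -7560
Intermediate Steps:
p = -90 (p = 2*(-45) = -90)
u = 90 (u = 15*6 = 90)
p*(-6 + u) = -90*(-6 + 90) = -90*84 = -7560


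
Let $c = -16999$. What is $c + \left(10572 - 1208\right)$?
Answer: $-7635$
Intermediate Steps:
$c + \left(10572 - 1208\right) = -16999 + \left(10572 - 1208\right) = -16999 + 9364 = -7635$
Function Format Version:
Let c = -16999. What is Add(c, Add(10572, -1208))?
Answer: -7635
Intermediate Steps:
Add(c, Add(10572, -1208)) = Add(-16999, Add(10572, -1208)) = Add(-16999, 9364) = -7635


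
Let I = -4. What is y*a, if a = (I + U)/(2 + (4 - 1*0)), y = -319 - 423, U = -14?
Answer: 2226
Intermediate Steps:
y = -742
a = -3 (a = (-4 - 14)/(2 + (4 - 1*0)) = -18/(2 + (4 + 0)) = -18/(2 + 4) = -18/6 = -18*⅙ = -3)
y*a = -742*(-3) = 2226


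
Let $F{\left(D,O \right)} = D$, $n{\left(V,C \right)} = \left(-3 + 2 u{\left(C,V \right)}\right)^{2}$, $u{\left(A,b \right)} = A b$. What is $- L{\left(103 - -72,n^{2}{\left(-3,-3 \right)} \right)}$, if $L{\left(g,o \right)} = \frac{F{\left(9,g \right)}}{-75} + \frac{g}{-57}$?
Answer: $\frac{4546}{1425} \approx 3.1902$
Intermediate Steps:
$n{\left(V,C \right)} = \left(-3 + 2 C V\right)^{2}$
$L{\left(g,o \right)} = - \frac{3}{25} - \frac{g}{57}$ ($L{\left(g,o \right)} = \frac{9}{-75} + \frac{g}{-57} = 9 \left(- \frac{1}{75}\right) + g \left(- \frac{1}{57}\right) = - \frac{3}{25} - \frac{g}{57}$)
$- L{\left(103 - -72,n^{2}{\left(-3,-3 \right)} \right)} = - (- \frac{3}{25} - \frac{103 - -72}{57}) = - (- \frac{3}{25} - \frac{103 + 72}{57}) = - (- \frac{3}{25} - \frac{175}{57}) = \left(-1\right) \left(- \frac{4546}{1425}\right) = \frac{4546}{1425}$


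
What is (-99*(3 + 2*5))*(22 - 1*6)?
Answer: -20592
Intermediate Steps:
(-99*(3 + 2*5))*(22 - 1*6) = (-99*(3 + 10))*(22 - 6) = -99*13*16 = -1287*16 = -20592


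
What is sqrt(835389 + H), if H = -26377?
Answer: 2*sqrt(202253) ≈ 899.45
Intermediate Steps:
sqrt(835389 + H) = sqrt(835389 - 26377) = sqrt(809012) = 2*sqrt(202253)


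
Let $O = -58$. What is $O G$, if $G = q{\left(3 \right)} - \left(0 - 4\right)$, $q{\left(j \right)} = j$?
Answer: $-406$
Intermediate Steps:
$G = 7$ ($G = 3 - \left(0 - 4\right) = 3 - -4 = 3 + 4 = 7$)
$O G = \left(-58\right) 7 = -406$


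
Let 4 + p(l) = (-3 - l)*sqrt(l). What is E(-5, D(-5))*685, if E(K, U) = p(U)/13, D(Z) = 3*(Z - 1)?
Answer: -2740/13 + 30825*I*sqrt(2)/13 ≈ -210.77 + 3353.3*I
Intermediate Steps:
p(l) = -4 + sqrt(l)*(-3 - l) (p(l) = -4 + (-3 - l)*sqrt(l) = -4 + sqrt(l)*(-3 - l))
D(Z) = -3 + 3*Z (D(Z) = 3*(-1 + Z) = -3 + 3*Z)
E(K, U) = -4/13 - 3*sqrt(U)/13 - U**(3/2)/13 (E(K, U) = (-4 - U**(3/2) - 3*sqrt(U))/13 = (-4 - U**(3/2) - 3*sqrt(U))*(1/13) = -4/13 - 3*sqrt(U)/13 - U**(3/2)/13)
E(-5, D(-5))*685 = (-4/13 - 3*sqrt(-3 + 3*(-5))/13 - (-3 + 3*(-5))**(3/2)/13)*685 = (-4/13 - 3*sqrt(-3 - 15)/13 - (-3 - 15)**(3/2)/13)*685 = (-4/13 - 9*I*sqrt(2)/13 - (-54)*I*sqrt(2)/13)*685 = (-4/13 - 9*I*sqrt(2)/13 + 54*I*sqrt(2)/13)*685 = (-4/13 + 45*I*sqrt(2)/13)*685 = -2740/13 + 30825*I*sqrt(2)/13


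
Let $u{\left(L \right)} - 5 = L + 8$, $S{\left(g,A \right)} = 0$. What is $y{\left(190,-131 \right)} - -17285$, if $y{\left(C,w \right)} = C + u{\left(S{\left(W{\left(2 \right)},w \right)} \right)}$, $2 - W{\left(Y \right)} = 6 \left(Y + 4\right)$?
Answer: $17488$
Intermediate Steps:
$W{\left(Y \right)} = -22 - 6 Y$ ($W{\left(Y \right)} = 2 - 6 \left(Y + 4\right) = 2 - 6 \left(4 + Y\right) = 2 - \left(24 + 6 Y\right) = -22 - 6 Y$)
$u{\left(L \right)} = 13 + L$ ($u{\left(L \right)} = 5 + \left(L + 8\right) = 5 + \left(8 + L\right) = 13 + L$)
$y{\left(C,w \right)} = 13 + C$ ($y{\left(C,w \right)} = C + \left(13 + 0\right) = C + 13 = 13 + C$)
$y{\left(190,-131 \right)} - -17285 = \left(13 + 190\right) - -17285 = 203 + 17285 = 17488$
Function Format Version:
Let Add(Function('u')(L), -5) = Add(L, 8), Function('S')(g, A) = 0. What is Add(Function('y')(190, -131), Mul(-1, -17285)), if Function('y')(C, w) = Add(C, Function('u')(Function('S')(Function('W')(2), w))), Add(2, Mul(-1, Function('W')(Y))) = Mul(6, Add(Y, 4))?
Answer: 17488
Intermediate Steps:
Function('W')(Y) = Add(-22, Mul(-6, Y)) (Function('W')(Y) = Add(2, Mul(-1, Mul(6, Add(Y, 4)))) = Add(2, Mul(-1, Mul(6, Add(4, Y)))) = Add(2, Mul(-1, Add(24, Mul(6, Y)))) = Add(2, Add(-24, Mul(-6, Y))) = Add(-22, Mul(-6, Y)))
Function('u')(L) = Add(13, L) (Function('u')(L) = Add(5, Add(L, 8)) = Add(5, Add(8, L)) = Add(13, L))
Function('y')(C, w) = Add(13, C) (Function('y')(C, w) = Add(C, Add(13, 0)) = Add(C, 13) = Add(13, C))
Add(Function('y')(190, -131), Mul(-1, -17285)) = Add(Add(13, 190), Mul(-1, -17285)) = Add(203, 17285) = 17488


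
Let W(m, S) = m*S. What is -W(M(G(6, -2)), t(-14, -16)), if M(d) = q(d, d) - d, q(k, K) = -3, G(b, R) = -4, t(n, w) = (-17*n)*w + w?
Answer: 3824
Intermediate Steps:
t(n, w) = w - 17*n*w (t(n, w) = -17*n*w + w = w - 17*n*w)
M(d) = -3 - d
W(m, S) = S*m
-W(M(G(6, -2)), t(-14, -16)) = -(-16*(1 - 17*(-14)))*(-3 - 1*(-4)) = -(-16*(1 + 238))*(-3 + 4) = -(-16*239) = -(-3824) = -1*(-3824) = 3824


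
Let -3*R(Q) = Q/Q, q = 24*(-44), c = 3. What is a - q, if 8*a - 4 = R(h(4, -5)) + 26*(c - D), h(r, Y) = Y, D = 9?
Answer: 24887/24 ≈ 1037.0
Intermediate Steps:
q = -1056
R(Q) = -⅓ (R(Q) = -Q/(3*Q) = -⅓*1 = -⅓)
a = -457/24 (a = ½ + (-⅓ + 26*(3 - 1*9))/8 = ½ + (-⅓ + 26*(3 - 9))/8 = ½ + (-⅓ + 26*(-6))/8 = ½ + (-⅓ - 156)/8 = ½ + (⅛)*(-469/3) = ½ - 469/24 = -457/24 ≈ -19.042)
a - q = -457/24 - 1*(-1056) = -457/24 + 1056 = 24887/24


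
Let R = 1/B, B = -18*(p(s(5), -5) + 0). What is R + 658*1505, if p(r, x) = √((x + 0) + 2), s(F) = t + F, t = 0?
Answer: 990290 + I*√3/54 ≈ 9.9029e+5 + 0.032075*I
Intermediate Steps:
s(F) = F (s(F) = 0 + F = F)
p(r, x) = √(2 + x) (p(r, x) = √(x + 2) = √(2 + x))
B = -18*I*√3 (B = -18*(√(2 - 5) + 0) = -18*(√(-3) + 0) = -18*(I*√3 + 0) = -18*I*√3 ≈ -31.177*I)
R = I*√3/54 (R = 1/(-18*I*√3) = I*√3/54 ≈ 0.032075*I)
R + 658*1505 = I*√3/54 + 658*1505 = I*√3/54 + 990290 = 990290 + I*√3/54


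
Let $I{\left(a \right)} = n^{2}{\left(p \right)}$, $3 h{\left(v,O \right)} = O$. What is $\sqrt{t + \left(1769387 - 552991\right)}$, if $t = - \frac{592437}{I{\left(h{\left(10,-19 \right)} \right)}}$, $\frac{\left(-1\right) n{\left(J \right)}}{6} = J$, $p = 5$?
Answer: $\frac{\sqrt{1094163963}}{30} \approx 1102.6$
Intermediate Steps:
$h{\left(v,O \right)} = \frac{O}{3}$
$n{\left(J \right)} = - 6 J$
$I{\left(a \right)} = 900$ ($I{\left(a \right)} = \left(\left(-6\right) 5\right)^{2} = \left(-30\right)^{2} = 900$)
$t = - \frac{197479}{300}$ ($t = - \frac{592437}{900} = \left(-592437\right) \frac{1}{900} = - \frac{197479}{300} \approx -658.26$)
$\sqrt{t + \left(1769387 - 552991\right)} = \sqrt{- \frac{197479}{300} + \left(1769387 - 552991\right)} = \sqrt{- \frac{197479}{300} + 1216396} = \sqrt{\frac{364721321}{300}} = \frac{\sqrt{1094163963}}{30}$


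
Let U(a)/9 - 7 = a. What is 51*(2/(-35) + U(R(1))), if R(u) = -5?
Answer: 32028/35 ≈ 915.09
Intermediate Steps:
U(a) = 63 + 9*a
51*(2/(-35) + U(R(1))) = 51*(2/(-35) + (63 + 9*(-5))) = 51*(2*(-1/35) + (63 - 45)) = 51*(-2/35 + 18) = 51*(628/35) = 32028/35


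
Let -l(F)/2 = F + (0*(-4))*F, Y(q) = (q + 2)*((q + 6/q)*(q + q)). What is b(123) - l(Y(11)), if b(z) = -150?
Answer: 6454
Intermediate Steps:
Y(q) = 2*q*(2 + q)*(q + 6/q) (Y(q) = (2 + q)*((q + 6/q)*(2*q)) = (2 + q)*(2*q*(q + 6/q)) = 2*q*(2 + q)*(q + 6/q))
l(F) = -2*F (l(F) = -2*(F + (0*(-4))*F) = -2*(F + 0*F) = -2*(F + 0) = -2*F)
b(123) - l(Y(11)) = -150 - (-2)*(24 + 2*11³ + 4*11² + 12*11) = -150 - (-2)*(24 + 2*1331 + 4*121 + 132) = -150 - (-2)*(24 + 2662 + 484 + 132) = -150 - (-2)*3302 = -150 - 1*(-6604) = -150 + 6604 = 6454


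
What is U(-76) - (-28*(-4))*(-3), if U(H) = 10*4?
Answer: 376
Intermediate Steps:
U(H) = 40
U(-76) - (-28*(-4))*(-3) = 40 - (-28*(-4))*(-3) = 40 - 112*(-3) = 40 - 1*(-336) = 40 + 336 = 376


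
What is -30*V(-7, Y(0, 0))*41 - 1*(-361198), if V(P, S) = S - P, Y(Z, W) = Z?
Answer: 352588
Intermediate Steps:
-30*V(-7, Y(0, 0))*41 - 1*(-361198) = -30*(0 - 1*(-7))*41 - 1*(-361198) = -30*(0 + 7)*41 + 361198 = -30*7*41 + 361198 = -210*41 + 361198 = -8610 + 361198 = 352588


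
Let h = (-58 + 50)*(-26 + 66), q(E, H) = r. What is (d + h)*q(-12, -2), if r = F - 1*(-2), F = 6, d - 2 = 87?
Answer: -1848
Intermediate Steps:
d = 89 (d = 2 + 87 = 89)
r = 8 (r = 6 - 1*(-2) = 6 + 2 = 8)
q(E, H) = 8
h = -320 (h = -8*40 = -320)
(d + h)*q(-12, -2) = (89 - 320)*8 = -231*8 = -1848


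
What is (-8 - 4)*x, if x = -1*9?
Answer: 108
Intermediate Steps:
x = -9
(-8 - 4)*x = (-8 - 4)*(-9) = -12*(-9) = 108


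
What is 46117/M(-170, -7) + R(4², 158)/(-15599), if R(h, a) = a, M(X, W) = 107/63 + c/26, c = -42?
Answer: 589171458233/1060732 ≈ 5.5544e+5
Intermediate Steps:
M(X, W) = 68/819 (M(X, W) = 107/63 - 42/26 = 107*(1/63) - 42*1/26 = 107/63 - 21/13 = 68/819)
46117/M(-170, -7) + R(4², 158)/(-15599) = 46117/(68/819) + 158/(-15599) = 46117*(819/68) + 158*(-1/15599) = 37769823/68 - 158/15599 = 589171458233/1060732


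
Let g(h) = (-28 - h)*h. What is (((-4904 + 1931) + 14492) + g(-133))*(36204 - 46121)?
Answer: 24256982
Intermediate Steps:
g(h) = h*(-28 - h)
(((-4904 + 1931) + 14492) + g(-133))*(36204 - 46121) = (((-4904 + 1931) + 14492) - 1*(-133)*(28 - 133))*(36204 - 46121) = ((-2973 + 14492) - 1*(-133)*(-105))*(-9917) = (11519 - 13965)*(-9917) = -2446*(-9917) = 24256982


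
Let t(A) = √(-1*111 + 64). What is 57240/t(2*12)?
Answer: -57240*I*√47/47 ≈ -8349.3*I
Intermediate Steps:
t(A) = I*√47 (t(A) = √(-111 + 64) = √(-47) = I*√47)
57240/t(2*12) = 57240/((I*√47)) = 57240*(-I*√47/47) = -57240*I*√47/47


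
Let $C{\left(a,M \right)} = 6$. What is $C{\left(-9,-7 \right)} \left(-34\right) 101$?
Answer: $-20604$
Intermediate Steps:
$C{\left(-9,-7 \right)} \left(-34\right) 101 = 6 \left(-34\right) 101 = \left(-204\right) 101 = -20604$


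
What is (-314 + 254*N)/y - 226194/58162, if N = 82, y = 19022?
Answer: -777381750/276589391 ≈ -2.8106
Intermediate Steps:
(-314 + 254*N)/y - 226194/58162 = (-314 + 254*82)/19022 - 226194/58162 = (-314 + 20828)*(1/19022) - 226194*1/58162 = 20514*(1/19022) - 113097/29081 = 10257/9511 - 113097/29081 = -777381750/276589391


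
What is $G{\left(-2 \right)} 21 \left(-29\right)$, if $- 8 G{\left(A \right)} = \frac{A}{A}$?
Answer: $\frac{609}{8} \approx 76.125$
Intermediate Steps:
$G{\left(A \right)} = - \frac{1}{8}$ ($G{\left(A \right)} = - \frac{A \frac{1}{A}}{8} = \left(- \frac{1}{8}\right) 1 = - \frac{1}{8}$)
$G{\left(-2 \right)} 21 \left(-29\right) = \left(- \frac{1}{8}\right) 21 \left(-29\right) = \left(- \frac{21}{8}\right) \left(-29\right) = \frac{609}{8}$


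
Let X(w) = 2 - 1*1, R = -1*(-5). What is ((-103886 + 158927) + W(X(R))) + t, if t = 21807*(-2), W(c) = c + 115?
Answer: 11543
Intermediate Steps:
R = 5
X(w) = 1 (X(w) = 2 - 1 = 1)
W(c) = 115 + c
t = -43614
((-103886 + 158927) + W(X(R))) + t = ((-103886 + 158927) + (115 + 1)) - 43614 = (55041 + 116) - 43614 = 55157 - 43614 = 11543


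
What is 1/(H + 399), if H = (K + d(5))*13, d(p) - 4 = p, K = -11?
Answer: 1/373 ≈ 0.0026810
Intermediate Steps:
d(p) = 4 + p
H = -26 (H = (-11 + (4 + 5))*13 = (-11 + 9)*13 = -2*13 = -26)
1/(H + 399) = 1/(-26 + 399) = 1/373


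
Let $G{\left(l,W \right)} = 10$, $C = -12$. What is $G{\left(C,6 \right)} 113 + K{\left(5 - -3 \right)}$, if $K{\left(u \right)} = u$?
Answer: $1138$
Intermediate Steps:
$G{\left(C,6 \right)} 113 + K{\left(5 - -3 \right)} = 10 \cdot 113 + \left(5 - -3\right) = 1130 + \left(5 + 3\right) = 1130 + 8 = 1138$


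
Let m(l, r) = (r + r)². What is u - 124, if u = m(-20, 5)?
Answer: -24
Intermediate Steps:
m(l, r) = 4*r² (m(l, r) = (2*r)² = 4*r²)
u = 100 (u = 4*5² = 4*25 = 100)
u - 124 = 100 - 124 = -24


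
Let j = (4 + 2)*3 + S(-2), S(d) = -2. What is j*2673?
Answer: 42768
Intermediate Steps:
j = 16 (j = (4 + 2)*3 - 2 = 6*3 - 2 = 18 - 2 = 16)
j*2673 = 16*2673 = 42768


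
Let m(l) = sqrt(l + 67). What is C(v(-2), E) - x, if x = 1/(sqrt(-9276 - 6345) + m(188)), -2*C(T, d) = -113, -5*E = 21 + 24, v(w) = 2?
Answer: 113/2 - sqrt(255)/15876 + I*sqrt(15621)/15876 ≈ 56.499 + 0.0078725*I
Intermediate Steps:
m(l) = sqrt(67 + l)
E = -9 (E = -(21 + 24)/5 = -1/5*45 = -9)
C(T, d) = 113/2 (C(T, d) = -1/2*(-113) = 113/2)
x = 1/(sqrt(255) + I*sqrt(15621)) (x = 1/(sqrt(-9276 - 6345) + sqrt(67 + 188)) = 1/(sqrt(-15621) + sqrt(255)) = 1/(I*sqrt(15621) + sqrt(255)) = 1/(sqrt(255) + I*sqrt(15621)) ≈ 0.0010058 - 0.0078725*I)
C(v(-2), E) - x = 113/2 - (sqrt(255)/15876 - I*sqrt(15621)/15876) = 113/2 + (-sqrt(255)/15876 + I*sqrt(15621)/15876) = 113/2 - sqrt(255)/15876 + I*sqrt(15621)/15876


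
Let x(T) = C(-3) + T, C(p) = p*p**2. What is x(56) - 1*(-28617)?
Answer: 28646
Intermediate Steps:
C(p) = p**3
x(T) = -27 + T (x(T) = (-3)**3 + T = -27 + T)
x(56) - 1*(-28617) = (-27 + 56) - 1*(-28617) = 29 + 28617 = 28646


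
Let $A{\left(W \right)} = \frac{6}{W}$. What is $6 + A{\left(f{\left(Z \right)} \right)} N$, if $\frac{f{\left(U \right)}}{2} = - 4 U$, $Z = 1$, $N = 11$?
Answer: $- \frac{9}{4} \approx -2.25$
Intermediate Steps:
$f{\left(U \right)} = - 8 U$ ($f{\left(U \right)} = 2 \left(- 4 U\right) = - 8 U$)
$6 + A{\left(f{\left(Z \right)} \right)} N = 6 + \frac{6}{\left(-8\right) 1} \cdot 11 = 6 + \frac{6}{-8} \cdot 11 = 6 + 6 \left(- \frac{1}{8}\right) 11 = 6 - \frac{33}{4} = - \frac{9}{4}$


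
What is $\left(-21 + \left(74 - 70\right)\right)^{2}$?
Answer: $289$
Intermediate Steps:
$\left(-21 + \left(74 - 70\right)\right)^{2} = \left(-21 + 4\right)^{2} = \left(-17\right)^{2} = 289$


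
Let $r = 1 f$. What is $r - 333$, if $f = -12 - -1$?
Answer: $-344$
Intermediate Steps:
$f = -11$ ($f = -12 + 1 = -11$)
$r = -11$ ($r = 1 \left(-11\right) = -11$)
$r - 333 = -11 - 333 = -344$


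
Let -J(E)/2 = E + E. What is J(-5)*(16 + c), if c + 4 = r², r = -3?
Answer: 420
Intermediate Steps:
J(E) = -4*E (J(E) = -2*(E + E) = -4*E)
c = 5 (c = -4 + (-3)² = -4 + 9 = 5)
J(-5)*(16 + c) = (-4*(-5))*(16 + 5) = 20*21 = 420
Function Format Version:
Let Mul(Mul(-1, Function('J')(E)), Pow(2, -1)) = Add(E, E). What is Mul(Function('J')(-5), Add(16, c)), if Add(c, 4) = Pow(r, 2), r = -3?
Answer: 420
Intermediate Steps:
Function('J')(E) = Mul(-4, E) (Function('J')(E) = Mul(-2, Add(E, E)) = Mul(-2, Mul(2, E)) = Mul(-4, E))
c = 5 (c = Add(-4, Pow(-3, 2)) = Add(-4, 9) = 5)
Mul(Function('J')(-5), Add(16, c)) = Mul(Mul(-4, -5), Add(16, 5)) = Mul(20, 21) = 420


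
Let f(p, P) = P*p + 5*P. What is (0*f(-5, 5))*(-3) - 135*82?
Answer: -11070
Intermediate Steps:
f(p, P) = 5*P + P*p
(0*f(-5, 5))*(-3) - 135*82 = (0*(5*(5 - 5)))*(-3) - 135*82 = (0*(5*0))*(-3) - 11070 = (0*0)*(-3) - 11070 = 0*(-3) - 11070 = 0 - 11070 = -11070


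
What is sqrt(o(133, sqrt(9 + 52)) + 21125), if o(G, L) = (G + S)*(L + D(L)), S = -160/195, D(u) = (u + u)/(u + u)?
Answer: sqrt(32332170 + 201045*sqrt(61))/39 ≈ 149.30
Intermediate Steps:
D(u) = 1 (D(u) = (2*u)/((2*u)) = (2*u)*(1/(2*u)) = 1)
S = -32/39 (S = -160*1/195 = -32/39 ≈ -0.82051)
o(G, L) = (1 + L)*(-32/39 + G) (o(G, L) = (G - 32/39)*(L + 1) = (-32/39 + G)*(1 + L) = (1 + L)*(-32/39 + G))
sqrt(o(133, sqrt(9 + 52)) + 21125) = sqrt((-32/39 + 133 - 32*sqrt(9 + 52)/39 + 133*sqrt(9 + 52)) + 21125) = sqrt((-32/39 + 133 - 32*sqrt(61)/39 + 133*sqrt(61)) + 21125) = sqrt((5155/39 + 5155*sqrt(61)/39) + 21125) = sqrt(829030/39 + 5155*sqrt(61)/39)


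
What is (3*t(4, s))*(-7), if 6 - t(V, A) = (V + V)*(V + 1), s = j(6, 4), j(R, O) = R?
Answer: 714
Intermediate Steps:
s = 6
t(V, A) = 6 - 2*V*(1 + V) (t(V, A) = 6 - (V + V)*(V + 1) = 6 - 2*V*(1 + V))
(3*t(4, s))*(-7) = (3*(6 - 2*4 - 2*4²))*(-7) = (3*(6 - 8 - 2*16))*(-7) = (3*(6 - 8 - 32))*(-7) = (3*(-34))*(-7) = -102*(-7) = 714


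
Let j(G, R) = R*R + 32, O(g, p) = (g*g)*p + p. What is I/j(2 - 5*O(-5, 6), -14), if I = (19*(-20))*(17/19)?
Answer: -85/57 ≈ -1.4912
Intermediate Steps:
O(g, p) = p + p*g² (O(g, p) = g²*p + p = p*g² + p = p + p*g²)
j(G, R) = 32 + R² (j(G, R) = R² + 32 = 32 + R²)
I = -340 (I = -6460/19 = -380*17/19 = -340)
I/j(2 - 5*O(-5, 6), -14) = -340/(32 + (-14)²) = -340/(32 + 196) = -340/228 = -340*1/228 = -85/57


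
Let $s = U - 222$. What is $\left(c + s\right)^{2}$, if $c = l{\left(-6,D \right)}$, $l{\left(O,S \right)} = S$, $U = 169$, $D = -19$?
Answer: $5184$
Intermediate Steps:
$c = -19$
$s = -53$ ($s = 169 - 222 = -53$)
$\left(c + s\right)^{2} = \left(-19 - 53\right)^{2} = \left(-72\right)^{2} = 5184$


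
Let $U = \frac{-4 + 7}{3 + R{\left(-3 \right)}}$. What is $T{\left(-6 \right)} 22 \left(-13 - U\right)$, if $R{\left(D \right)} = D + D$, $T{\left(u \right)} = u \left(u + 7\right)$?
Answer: $1584$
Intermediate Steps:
$T{\left(u \right)} = u \left(7 + u\right)$
$R{\left(D \right)} = 2 D$
$U = -1$ ($U = \frac{-4 + 7}{3 + 2 \left(-3\right)} = \frac{3}{3 - 6} = \frac{3}{-3} = 3 \left(- \frac{1}{3}\right) = -1$)
$T{\left(-6 \right)} 22 \left(-13 - U\right) = - 6 \left(7 - 6\right) 22 \left(-13 - -1\right) = \left(-6\right) 1 \cdot 22 \left(-13 + 1\right) = \left(-6\right) 22 \left(-12\right) = \left(-132\right) \left(-12\right) = 1584$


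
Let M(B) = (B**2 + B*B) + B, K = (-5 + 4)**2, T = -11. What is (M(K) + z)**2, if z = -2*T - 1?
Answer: 576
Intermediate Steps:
K = 1 (K = (-1)**2 = 1)
M(B) = B + 2*B**2 (M(B) = (B**2 + B**2) + B = 2*B**2 + B = B + 2*B**2)
z = 21 (z = -2*(-11) - 1 = 22 - 1 = 21)
(M(K) + z)**2 = (1*(1 + 2*1) + 21)**2 = (1*(1 + 2) + 21)**2 = (1*3 + 21)**2 = (3 + 21)**2 = 24**2 = 576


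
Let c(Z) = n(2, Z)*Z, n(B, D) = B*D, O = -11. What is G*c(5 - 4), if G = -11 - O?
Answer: 0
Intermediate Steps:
G = 0 (G = -11 - 1*(-11) = -11 + 11 = 0)
c(Z) = 2*Z**2 (c(Z) = (2*Z)*Z = 2*Z**2)
G*c(5 - 4) = 0*(2*(5 - 4)**2) = 0*(2*1**2) = 0*(2*1) = 0*2 = 0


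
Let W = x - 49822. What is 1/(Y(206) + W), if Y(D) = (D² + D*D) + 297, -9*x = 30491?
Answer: 9/287632 ≈ 3.1290e-5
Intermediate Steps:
x = -30491/9 (x = -⅑*30491 = -30491/9 ≈ -3387.9)
W = -478889/9 (W = -30491/9 - 49822 = -478889/9 ≈ -53210.)
Y(D) = 297 + 2*D² (Y(D) = (D² + D²) + 297 = 2*D² + 297 = 297 + 2*D²)
1/(Y(206) + W) = 1/((297 + 2*206²) - 478889/9) = 1/((297 + 2*42436) - 478889/9) = 1/((297 + 84872) - 478889/9) = 1/(85169 - 478889/9) = 1/(287632/9) = 9/287632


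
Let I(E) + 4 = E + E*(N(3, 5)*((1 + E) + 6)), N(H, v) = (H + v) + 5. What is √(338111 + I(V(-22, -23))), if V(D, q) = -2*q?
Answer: √369847 ≈ 608.15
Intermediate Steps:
N(H, v) = 5 + H + v
I(E) = -4 + E + E*(91 + 13*E) (I(E) = -4 + (E + E*((5 + 3 + 5)*((1 + E) + 6))) = -4 + (E + E*(13*(7 + E))) = -4 + (E + E*(91 + 13*E)) = -4 + E + E*(91 + 13*E))
√(338111 + I(V(-22, -23))) = √(338111 + (-4 + 13*(-2*(-23))² + 92*(-2*(-23)))) = √(338111 + (-4 + 13*46² + 92*46)) = √(338111 + (-4 + 13*2116 + 4232)) = √(338111 + (-4 + 27508 + 4232)) = √(338111 + 31736) = √369847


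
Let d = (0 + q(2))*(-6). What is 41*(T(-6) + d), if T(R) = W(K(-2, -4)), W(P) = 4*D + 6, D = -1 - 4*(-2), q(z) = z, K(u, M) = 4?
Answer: 902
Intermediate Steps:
d = -12 (d = (0 + 2)*(-6) = 2*(-6) = -12)
D = 7 (D = -1 + 8 = 7)
W(P) = 34 (W(P) = 4*7 + 6 = 28 + 6 = 34)
T(R) = 34
41*(T(-6) + d) = 41*(34 - 12) = 41*22 = 902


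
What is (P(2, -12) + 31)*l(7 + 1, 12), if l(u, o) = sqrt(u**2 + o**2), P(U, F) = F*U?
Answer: 28*sqrt(13) ≈ 100.96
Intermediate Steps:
l(u, o) = sqrt(o**2 + u**2)
(P(2, -12) + 31)*l(7 + 1, 12) = (-12*2 + 31)*sqrt(12**2 + (7 + 1)**2) = (-24 + 31)*sqrt(144 + 8**2) = 7*sqrt(144 + 64) = 7*sqrt(208) = 7*(4*sqrt(13)) = 28*sqrt(13)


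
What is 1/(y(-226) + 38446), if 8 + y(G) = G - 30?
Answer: 1/38182 ≈ 2.6190e-5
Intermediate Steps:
y(G) = -38 + G (y(G) = -8 + (G - 30) = -8 + (-30 + G) = -38 + G)
1/(y(-226) + 38446) = 1/((-38 - 226) + 38446) = 1/(-264 + 38446) = 1/38182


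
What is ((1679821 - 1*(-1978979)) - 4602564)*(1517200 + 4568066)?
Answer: -5743054981224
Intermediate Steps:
((1679821 - 1*(-1978979)) - 4602564)*(1517200 + 4568066) = ((1679821 + 1978979) - 4602564)*6085266 = (3658800 - 4602564)*6085266 = -943764*6085266 = -5743054981224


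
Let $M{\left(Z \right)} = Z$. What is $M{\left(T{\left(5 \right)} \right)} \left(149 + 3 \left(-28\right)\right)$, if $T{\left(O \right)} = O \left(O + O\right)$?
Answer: $3250$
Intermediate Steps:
$T{\left(O \right)} = 2 O^{2}$ ($T{\left(O \right)} = O 2 O = 2 O^{2}$)
$M{\left(T{\left(5 \right)} \right)} \left(149 + 3 \left(-28\right)\right) = 2 \cdot 5^{2} \left(149 + 3 \left(-28\right)\right) = 2 \cdot 25 \left(149 - 84\right) = 50 \cdot 65 = 3250$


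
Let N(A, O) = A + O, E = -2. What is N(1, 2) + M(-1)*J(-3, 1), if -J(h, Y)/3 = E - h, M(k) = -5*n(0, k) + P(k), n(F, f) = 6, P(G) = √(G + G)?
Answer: 93 - 3*I*√2 ≈ 93.0 - 4.2426*I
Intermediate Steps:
P(G) = √2*√G (P(G) = √(2*G) = √2*√G)
M(k) = -30 + √2*√k (M(k) = -5*6 + √2*√k = -30 + √2*√k)
J(h, Y) = 6 + 3*h (J(h, Y) = -3*(-2 - h) = 6 + 3*h)
N(1, 2) + M(-1)*J(-3, 1) = (1 + 2) + (-30 + √2*√(-1))*(6 + 3*(-3)) = 3 + (-30 + √2*I)*(6 - 9) = 3 + (-30 + I*√2)*(-3) = 3 + (90 - 3*I*√2) = 93 - 3*I*√2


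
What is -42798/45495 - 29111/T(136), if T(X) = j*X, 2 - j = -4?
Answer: -151036457/4124880 ≈ -36.616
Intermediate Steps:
j = 6 (j = 2 - 1*(-4) = 2 + 4 = 6)
T(X) = 6*X
-42798/45495 - 29111/T(136) = -42798/45495 - 29111/(6*136) = -42798*1/45495 - 29111/816 = -14266/15165 - 29111*1/816 = -14266/15165 - 29111/816 = -151036457/4124880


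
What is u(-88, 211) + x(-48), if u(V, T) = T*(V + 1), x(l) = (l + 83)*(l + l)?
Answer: -21717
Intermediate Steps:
x(l) = 2*l*(83 + l) (x(l) = (83 + l)*(2*l) = 2*l*(83 + l))
u(V, T) = T*(1 + V)
u(-88, 211) + x(-48) = 211*(1 - 88) + 2*(-48)*(83 - 48) = 211*(-87) + 2*(-48)*35 = -18357 - 3360 = -21717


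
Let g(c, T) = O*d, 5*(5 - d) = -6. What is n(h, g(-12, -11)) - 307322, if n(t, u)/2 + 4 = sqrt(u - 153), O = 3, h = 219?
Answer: -307330 + 8*I*sqrt(210)/5 ≈ -3.0733e+5 + 23.186*I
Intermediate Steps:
d = 31/5 (d = 5 - 1/5*(-6) = 5 + 6/5 = 31/5 ≈ 6.2000)
g(c, T) = 93/5 (g(c, T) = 3*(31/5) = 93/5)
n(t, u) = -8 + 2*sqrt(-153 + u) (n(t, u) = -8 + 2*sqrt(u - 153) = -8 + 2*sqrt(-153 + u))
n(h, g(-12, -11)) - 307322 = (-8 + 2*sqrt(-153 + 93/5)) - 307322 = (-8 + 2*sqrt(-672/5)) - 307322 = (-8 + 2*(4*I*sqrt(210)/5)) - 307322 = (-8 + 8*I*sqrt(210)/5) - 307322 = -307330 + 8*I*sqrt(210)/5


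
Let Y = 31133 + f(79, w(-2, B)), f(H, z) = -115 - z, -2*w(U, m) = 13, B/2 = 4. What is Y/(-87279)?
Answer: -20683/58186 ≈ -0.35546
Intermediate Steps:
B = 8 (B = 2*4 = 8)
w(U, m) = -13/2 (w(U, m) = -1/2*13 = -13/2)
Y = 62049/2 (Y = 31133 + (-115 - 1*(-13/2)) = 31133 + (-115 + 13/2) = 31133 - 217/2 = 62049/2 ≈ 31025.)
Y/(-87279) = (62049/2)/(-87279) = (62049/2)*(-1/87279) = -20683/58186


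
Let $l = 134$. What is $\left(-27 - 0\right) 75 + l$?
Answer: $-1891$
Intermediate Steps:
$\left(-27 - 0\right) 75 + l = \left(-27 - 0\right) 75 + 134 = \left(-27 + 0\right) 75 + 134 = \left(-27\right) 75 + 134 = -2025 + 134 = -1891$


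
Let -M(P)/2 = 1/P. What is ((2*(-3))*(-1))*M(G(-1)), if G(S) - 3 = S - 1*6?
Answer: 3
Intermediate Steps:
G(S) = -3 + S (G(S) = 3 + (S - 1*6) = 3 + (S - 6) = 3 + (-6 + S) = -3 + S)
M(P) = -2/P
((2*(-3))*(-1))*M(G(-1)) = ((2*(-3))*(-1))*(-2/(-3 - 1)) = (-6*(-1))*(-2/(-4)) = 6*(-2*(-¼)) = 6*(½) = 3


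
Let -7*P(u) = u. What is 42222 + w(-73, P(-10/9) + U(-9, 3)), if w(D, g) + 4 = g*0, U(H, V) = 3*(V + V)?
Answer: 42218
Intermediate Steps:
U(H, V) = 6*V (U(H, V) = 3*(2*V) = 6*V)
P(u) = -u/7
w(D, g) = -4 (w(D, g) = -4 + g*0 = -4 + 0 = -4)
42222 + w(-73, P(-10/9) + U(-9, 3)) = 42222 - 4 = 42218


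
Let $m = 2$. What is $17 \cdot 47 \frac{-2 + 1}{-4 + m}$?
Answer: $\frac{799}{2} \approx 399.5$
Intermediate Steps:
$17 \cdot 47 \frac{-2 + 1}{-4 + m} = 17 \cdot 47 \frac{-2 + 1}{-4 + 2} = 799 \left(- \frac{1}{-2}\right) = 799 \left(\left(-1\right) \left(- \frac{1}{2}\right)\right) = 799 \cdot \frac{1}{2} = \frac{799}{2}$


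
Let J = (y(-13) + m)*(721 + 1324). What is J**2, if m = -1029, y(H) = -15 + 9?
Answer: 4479889730625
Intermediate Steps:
y(H) = -6
J = -2116575 (J = (-6 - 1029)*(721 + 1324) = -1035*2045 = -2116575)
J**2 = (-2116575)**2 = 4479889730625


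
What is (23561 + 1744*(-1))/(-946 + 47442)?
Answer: 21817/46496 ≈ 0.46922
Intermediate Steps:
(23561 + 1744*(-1))/(-946 + 47442) = (23561 - 1744)/46496 = 21817*(1/46496) = 21817/46496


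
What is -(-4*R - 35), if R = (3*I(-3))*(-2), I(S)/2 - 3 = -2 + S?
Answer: 131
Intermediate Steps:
I(S) = 2 + 2*S (I(S) = 6 + 2*(-2 + S) = 6 + (-4 + 2*S) = 2 + 2*S)
R = 24 (R = (3*(2 + 2*(-3)))*(-2) = (3*(2 - 6))*(-2) = (3*(-4))*(-2) = -12*(-2) = 24)
-(-4*R - 35) = -(-4*24 - 35) = -(-96 - 35) = -1*(-131) = 131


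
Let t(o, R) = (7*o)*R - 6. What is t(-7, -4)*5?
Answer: 950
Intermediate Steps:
t(o, R) = -6 + 7*R*o (t(o, R) = 7*R*o - 6 = -6 + 7*R*o)
t(-7, -4)*5 = (-6 + 7*(-4)*(-7))*5 = (-6 + 196)*5 = 190*5 = 950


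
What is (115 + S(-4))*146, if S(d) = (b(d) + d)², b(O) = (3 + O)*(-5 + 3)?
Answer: 17374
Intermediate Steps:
b(O) = -6 - 2*O (b(O) = (3 + O)*(-2) = -6 - 2*O)
S(d) = (-6 - d)² (S(d) = ((-6 - 2*d) + d)² = (-6 - d)²)
(115 + S(-4))*146 = (115 + (6 - 4)²)*146 = (115 + 2²)*146 = (115 + 4)*146 = 119*146 = 17374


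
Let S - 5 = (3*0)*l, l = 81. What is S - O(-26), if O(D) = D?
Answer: 31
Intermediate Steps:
S = 5 (S = 5 + (3*0)*81 = 5 + 0*81 = 5 + 0 = 5)
S - O(-26) = 5 - 1*(-26) = 5 + 26 = 31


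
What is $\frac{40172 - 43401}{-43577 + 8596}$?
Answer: $\frac{3229}{34981} \approx 0.092307$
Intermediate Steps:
$\frac{40172 - 43401}{-43577 + 8596} = - \frac{3229}{-34981} = \left(-3229\right) \left(- \frac{1}{34981}\right) = \frac{3229}{34981}$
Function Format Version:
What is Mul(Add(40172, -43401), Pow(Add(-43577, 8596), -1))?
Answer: Rational(3229, 34981) ≈ 0.092307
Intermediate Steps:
Mul(Add(40172, -43401), Pow(Add(-43577, 8596), -1)) = Mul(-3229, Pow(-34981, -1)) = Mul(-3229, Rational(-1, 34981)) = Rational(3229, 34981)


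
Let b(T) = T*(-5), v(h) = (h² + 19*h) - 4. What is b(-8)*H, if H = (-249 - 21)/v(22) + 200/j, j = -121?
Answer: -4245400/54329 ≈ -78.142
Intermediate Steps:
v(h) = -4 + h² + 19*h
b(T) = -5*T
H = -106135/54329 (H = (-249 - 21)/(-4 + 22² + 19*22) + 200/(-121) = -270/(-4 + 484 + 418) + 200*(-1/121) = -270/898 - 200/121 = -270*1/898 - 200/121 = -135/449 - 200/121 = -106135/54329 ≈ -1.9536)
b(-8)*H = -5*(-8)*(-106135/54329) = 40*(-106135/54329) = -4245400/54329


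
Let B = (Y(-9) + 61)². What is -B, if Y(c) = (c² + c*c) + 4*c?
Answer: -34969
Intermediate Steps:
Y(c) = 2*c² + 4*c (Y(c) = (c² + c²) + 4*c = 2*c² + 4*c)
B = 34969 (B = (2*(-9)*(2 - 9) + 61)² = (2*(-9)*(-7) + 61)² = (126 + 61)² = 187² = 34969)
-B = -1*34969 = -34969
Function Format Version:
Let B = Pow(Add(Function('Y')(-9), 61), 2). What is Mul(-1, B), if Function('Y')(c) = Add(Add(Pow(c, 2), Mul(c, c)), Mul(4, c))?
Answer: -34969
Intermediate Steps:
Function('Y')(c) = Add(Mul(2, Pow(c, 2)), Mul(4, c)) (Function('Y')(c) = Add(Add(Pow(c, 2), Pow(c, 2)), Mul(4, c)) = Add(Mul(2, Pow(c, 2)), Mul(4, c)))
B = 34969 (B = Pow(Add(Mul(2, -9, Add(2, -9)), 61), 2) = Pow(Add(Mul(2, -9, -7), 61), 2) = Pow(Add(126, 61), 2) = Pow(187, 2) = 34969)
Mul(-1, B) = Mul(-1, 34969) = -34969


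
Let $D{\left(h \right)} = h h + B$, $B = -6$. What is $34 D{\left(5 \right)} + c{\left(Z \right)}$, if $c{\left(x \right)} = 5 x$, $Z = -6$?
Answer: $616$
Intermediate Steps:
$D{\left(h \right)} = -6 + h^{2}$ ($D{\left(h \right)} = h h - 6 = h^{2} - 6 = -6 + h^{2}$)
$34 D{\left(5 \right)} + c{\left(Z \right)} = 34 \left(-6 + 5^{2}\right) + 5 \left(-6\right) = 34 \left(-6 + 25\right) - 30 = 34 \cdot 19 - 30 = 646 - 30 = 616$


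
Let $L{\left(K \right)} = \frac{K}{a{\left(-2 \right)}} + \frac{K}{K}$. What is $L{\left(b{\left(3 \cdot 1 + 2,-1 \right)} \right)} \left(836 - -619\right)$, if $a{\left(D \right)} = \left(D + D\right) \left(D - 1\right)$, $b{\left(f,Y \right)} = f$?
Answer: $\frac{8245}{4} \approx 2061.3$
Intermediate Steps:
$a{\left(D \right)} = 2 D \left(-1 + D\right)$
$L{\left(K \right)} = 1 + \frac{K}{12}$ ($L{\left(K \right)} = \frac{K}{2 \left(-2\right) \left(-1 - 2\right)} + \frac{K}{K} = \frac{K}{2 \left(-2\right) \left(-3\right)} + 1 = \frac{K}{12} + 1 = 1 + \frac{K}{12}$)
$L{\left(b{\left(3 \cdot 1 + 2,-1 \right)} \right)} \left(836 - -619\right) = \left(1 + \frac{3 \cdot 1 + 2}{12}\right) \left(836 - -619\right) = \left(1 + \frac{3 + 2}{12}\right) \left(836 + 619\right) = \left(1 + \frac{1}{12} \cdot 5\right) 1455 = \left(1 + \frac{5}{12}\right) 1455 = \frac{17}{12} \cdot 1455 = \frac{8245}{4}$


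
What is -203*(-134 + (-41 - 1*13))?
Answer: 38164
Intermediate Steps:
-203*(-134 + (-41 - 1*13)) = -203*(-134 + (-41 - 13)) = -203*(-134 - 54) = -203*(-188) = 38164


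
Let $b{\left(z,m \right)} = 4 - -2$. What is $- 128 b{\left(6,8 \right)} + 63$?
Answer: $-705$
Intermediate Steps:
$b{\left(z,m \right)} = 6$ ($b{\left(z,m \right)} = 4 + 2 = 6$)
$- 128 b{\left(6,8 \right)} + 63 = \left(-128\right) 6 + 63 = -768 + 63 = -705$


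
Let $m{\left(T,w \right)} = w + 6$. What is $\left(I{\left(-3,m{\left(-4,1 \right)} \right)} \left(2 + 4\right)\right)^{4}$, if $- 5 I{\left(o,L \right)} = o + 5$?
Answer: $\frac{20736}{625} \approx 33.178$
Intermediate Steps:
$m{\left(T,w \right)} = 6 + w$
$I{\left(o,L \right)} = -1 - \frac{o}{5}$ ($I{\left(o,L \right)} = - \frac{o + 5}{5} = - \frac{5 + o}{5} = -1 - \frac{o}{5}$)
$\left(I{\left(-3,m{\left(-4,1 \right)} \right)} \left(2 + 4\right)\right)^{4} = \left(\left(-1 - - \frac{3}{5}\right) \left(2 + 4\right)\right)^{4} = \left(\left(-1 + \frac{3}{5}\right) 6\right)^{4} = \left(\left(- \frac{2}{5}\right) 6\right)^{4} = \left(- \frac{12}{5}\right)^{4} = \frac{20736}{625}$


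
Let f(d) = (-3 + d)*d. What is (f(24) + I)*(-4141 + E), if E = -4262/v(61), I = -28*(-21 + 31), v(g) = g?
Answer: -57537312/61 ≈ -9.4324e+5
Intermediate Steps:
f(d) = d*(-3 + d)
I = -280 (I = -28*10 = -280)
E = -4262/61 ≈ -69.869
(f(24) + I)*(-4141 + E) = (24*(-3 + 24) - 280)*(-4141 - 4262/61) = (24*21 - 280)*(-256863/61) = (504 - 280)*(-256863/61) = 224*(-256863/61) = -57537312/61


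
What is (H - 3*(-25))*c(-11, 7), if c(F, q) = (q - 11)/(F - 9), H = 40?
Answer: 23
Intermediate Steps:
c(F, q) = (-11 + q)/(-9 + F)
(H - 3*(-25))*c(-11, 7) = (40 - 3*(-25))*((-11 + 7)/(-9 - 11)) = (40 + 75)*(-4/(-20)) = 115*(-1/20*(-4)) = 115*(⅕) = 23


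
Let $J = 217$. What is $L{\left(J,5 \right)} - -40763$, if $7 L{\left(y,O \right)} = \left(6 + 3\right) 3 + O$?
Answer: $\frac{285373}{7} \approx 40768.0$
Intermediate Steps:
$L{\left(y,O \right)} = \frac{27}{7} + \frac{O}{7}$ ($L{\left(y,O \right)} = \frac{\left(6 + 3\right) 3 + O}{7} = \frac{9 \cdot 3 + O}{7} = \frac{27 + O}{7} = \frac{27}{7} + \frac{O}{7}$)
$L{\left(J,5 \right)} - -40763 = \left(\frac{27}{7} + \frac{1}{7} \cdot 5\right) - -40763 = \left(\frac{27}{7} + \frac{5}{7}\right) + 40763 = \frac{32}{7} + 40763 = \frac{285373}{7}$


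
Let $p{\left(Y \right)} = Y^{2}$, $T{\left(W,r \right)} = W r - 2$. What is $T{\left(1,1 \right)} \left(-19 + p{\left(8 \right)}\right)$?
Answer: $-45$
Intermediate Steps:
$T{\left(W,r \right)} = -2 + W r$
$T{\left(1,1 \right)} \left(-19 + p{\left(8 \right)}\right) = \left(-2 + 1 \cdot 1\right) \left(-19 + 8^{2}\right) = \left(-2 + 1\right) \left(-19 + 64\right) = \left(-1\right) 45 = -45$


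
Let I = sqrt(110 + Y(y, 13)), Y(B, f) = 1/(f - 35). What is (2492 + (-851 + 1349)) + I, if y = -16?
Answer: 2990 + sqrt(53218)/22 ≈ 3000.5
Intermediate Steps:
Y(B, f) = 1/(-35 + f)
I = sqrt(53218)/22 (I = sqrt(110 + 1/(-35 + 13)) = sqrt(110 + 1/(-22)) = sqrt(110 - 1/22) = sqrt(2419/22) = sqrt(53218)/22 ≈ 10.486)
(2492 + (-851 + 1349)) + I = (2492 + (-851 + 1349)) + sqrt(53218)/22 = (2492 + 498) + sqrt(53218)/22 = 2990 + sqrt(53218)/22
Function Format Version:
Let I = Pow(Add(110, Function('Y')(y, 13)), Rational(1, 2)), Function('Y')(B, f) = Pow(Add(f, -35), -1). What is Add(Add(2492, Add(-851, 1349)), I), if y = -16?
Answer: Add(2990, Mul(Rational(1, 22), Pow(53218, Rational(1, 2)))) ≈ 3000.5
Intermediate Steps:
Function('Y')(B, f) = Pow(Add(-35, f), -1)
I = Mul(Rational(1, 22), Pow(53218, Rational(1, 2))) (I = Pow(Add(110, Pow(Add(-35, 13), -1)), Rational(1, 2)) = Pow(Add(110, Pow(-22, -1)), Rational(1, 2)) = Pow(Add(110, Rational(-1, 22)), Rational(1, 2)) = Pow(Rational(2419, 22), Rational(1, 2)) = Mul(Rational(1, 22), Pow(53218, Rational(1, 2))) ≈ 10.486)
Add(Add(2492, Add(-851, 1349)), I) = Add(Add(2492, Add(-851, 1349)), Mul(Rational(1, 22), Pow(53218, Rational(1, 2)))) = Add(Add(2492, 498), Mul(Rational(1, 22), Pow(53218, Rational(1, 2)))) = Add(2990, Mul(Rational(1, 22), Pow(53218, Rational(1, 2))))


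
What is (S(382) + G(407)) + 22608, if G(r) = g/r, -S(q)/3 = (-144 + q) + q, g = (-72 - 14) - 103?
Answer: 8444247/407 ≈ 20748.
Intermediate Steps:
g = -189 (g = -86 - 103 = -189)
S(q) = 432 - 6*q (S(q) = -3*((-144 + q) + q) = -3*(-144 + 2*q) = 432 - 6*q)
G(r) = -189/r
(S(382) + G(407)) + 22608 = ((432 - 6*382) - 189/407) + 22608 = ((432 - 2292) - 189*1/407) + 22608 = (-1860 - 189/407) + 22608 = -757209/407 + 22608 = 8444247/407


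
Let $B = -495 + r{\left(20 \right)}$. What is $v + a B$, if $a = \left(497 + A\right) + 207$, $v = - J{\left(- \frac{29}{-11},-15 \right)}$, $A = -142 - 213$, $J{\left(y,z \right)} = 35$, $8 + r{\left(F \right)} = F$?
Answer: $-168602$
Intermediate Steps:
$r{\left(F \right)} = -8 + F$
$A = -355$ ($A = -142 - 213 = -355$)
$v = -35$ ($v = \left(-1\right) 35 = -35$)
$B = -483$ ($B = -495 + \left(-8 + 20\right) = -495 + 12 = -483$)
$a = 349$ ($a = \left(497 - 355\right) + 207 = 142 + 207 = 349$)
$v + a B = -35 + 349 \left(-483\right) = -35 - 168567 = -168602$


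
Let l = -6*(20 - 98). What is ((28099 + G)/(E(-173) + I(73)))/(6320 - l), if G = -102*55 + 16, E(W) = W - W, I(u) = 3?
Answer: 3215/2508 ≈ 1.2819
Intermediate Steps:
E(W) = 0
G = -5594 (G = -5610 + 16 = -5594)
l = 468 (l = -6*(-78) = 468)
((28099 + G)/(E(-173) + I(73)))/(6320 - l) = ((28099 - 5594)/(0 + 3))/(6320 - 1*468) = (22505/3)/(6320 - 468) = (22505*(⅓))/5852 = (22505/3)*(1/5852) = 3215/2508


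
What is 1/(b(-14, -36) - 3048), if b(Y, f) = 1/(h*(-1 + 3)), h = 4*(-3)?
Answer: -24/73153 ≈ -0.00032808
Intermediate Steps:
h = -12
b(Y, f) = -1/24 (b(Y, f) = 1/(-12*(-1 + 3)) = 1/(-12*2) = 1/(-24) = -1/24)
1/(b(-14, -36) - 3048) = 1/(-1/24 - 3048) = 1/(-73153/24) = -24/73153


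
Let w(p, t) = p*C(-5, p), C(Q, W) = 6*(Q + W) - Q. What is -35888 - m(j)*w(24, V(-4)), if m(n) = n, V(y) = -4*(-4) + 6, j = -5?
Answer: -21608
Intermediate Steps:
V(y) = 22 (V(y) = 16 + 6 = 22)
C(Q, W) = 5*Q + 6*W (C(Q, W) = (6*Q + 6*W) - Q = 5*Q + 6*W)
w(p, t) = p*(-25 + 6*p) (w(p, t) = p*(5*(-5) + 6*p) = p*(-25 + 6*p))
-35888 - m(j)*w(24, V(-4)) = -35888 - (-5)*24*(-25 + 6*24) = -35888 - (-5)*24*(-25 + 144) = -35888 - (-5)*24*119 = -35888 - (-5)*2856 = -35888 - 1*(-14280) = -35888 + 14280 = -21608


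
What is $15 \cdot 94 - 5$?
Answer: $1405$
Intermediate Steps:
$15 \cdot 94 - 5 = 1410 + \left(0 - 5\right) = 1410 - 5 = 1405$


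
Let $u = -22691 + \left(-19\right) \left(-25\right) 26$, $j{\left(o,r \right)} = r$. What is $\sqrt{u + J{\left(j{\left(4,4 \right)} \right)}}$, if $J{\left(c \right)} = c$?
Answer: $i \sqrt{10337} \approx 101.67 i$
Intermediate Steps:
$u = -10341$ ($u = -22691 + 475 \cdot 26 = -22691 + 12350 = -10341$)
$\sqrt{u + J{\left(j{\left(4,4 \right)} \right)}} = \sqrt{-10341 + 4} = \sqrt{-10337} = i \sqrt{10337}$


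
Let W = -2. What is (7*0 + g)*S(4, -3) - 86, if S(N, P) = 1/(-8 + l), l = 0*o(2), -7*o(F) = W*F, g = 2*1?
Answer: -345/4 ≈ -86.250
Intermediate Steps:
g = 2
o(F) = 2*F/7 (o(F) = -(-2)*F/7 = 2*F/7)
l = 0 (l = 0*((2/7)*2) = 0*(4/7) = 0)
S(N, P) = -⅛ (S(N, P) = 1/(-8 + 0) = 1/(-8) = -⅛)
(7*0 + g)*S(4, -3) - 86 = (7*0 + 2)*(-⅛) - 86 = (0 + 2)*(-⅛) - 86 = 2*(-⅛) - 86 = -¼ - 86 = -345/4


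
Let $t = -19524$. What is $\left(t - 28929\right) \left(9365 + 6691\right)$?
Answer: $-777961368$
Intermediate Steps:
$\left(t - 28929\right) \left(9365 + 6691\right) = \left(-19524 - 28929\right) \left(9365 + 6691\right) = \left(-48453\right) 16056 = -777961368$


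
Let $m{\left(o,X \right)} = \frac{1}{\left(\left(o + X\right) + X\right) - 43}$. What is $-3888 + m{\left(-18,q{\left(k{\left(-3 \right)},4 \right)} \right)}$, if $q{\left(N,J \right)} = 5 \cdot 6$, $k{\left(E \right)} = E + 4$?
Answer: $-3889$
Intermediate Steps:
$k{\left(E \right)} = 4 + E$
$q{\left(N,J \right)} = 30$
$m{\left(o,X \right)} = \frac{1}{-43 + o + 2 X}$ ($m{\left(o,X \right)} = \frac{1}{\left(\left(X + o\right) + X\right) - 43} = \frac{1}{\left(o + 2 X\right) - 43} = \frac{1}{-43 + o + 2 X}$)
$-3888 + m{\left(-18,q{\left(k{\left(-3 \right)},4 \right)} \right)} = -3888 + \frac{1}{-43 - 18 + 2 \cdot 30} = -3888 + \frac{1}{-43 - 18 + 60} = -3888 + \frac{1}{-1} = -3888 - 1 = -3889$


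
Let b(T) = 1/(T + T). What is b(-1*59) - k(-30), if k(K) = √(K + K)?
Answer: -1/118 - 2*I*√15 ≈ -0.0084746 - 7.746*I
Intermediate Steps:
b(T) = 1/(2*T)
k(K) = √2*√K (k(K) = √(2*K) = √2*√K)
b(-1*59) - k(-30) = 1/(2*((-1*59))) - √2*√(-30) = (½)/(-59) - √2*I*√30 = (½)*(-1/59) - 2*I*√15 = -1/118 - 2*I*√15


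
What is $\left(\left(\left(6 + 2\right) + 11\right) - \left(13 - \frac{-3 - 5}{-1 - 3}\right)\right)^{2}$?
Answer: $64$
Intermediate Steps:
$\left(\left(\left(6 + 2\right) + 11\right) - \left(13 - \frac{-3 - 5}{-1 - 3}\right)\right)^{2} = \left(\left(8 + 11\right) - \left(13 + \frac{8}{-4}\right)\right)^{2} = \left(19 - 11\right)^{2} = 8^{2} = 64$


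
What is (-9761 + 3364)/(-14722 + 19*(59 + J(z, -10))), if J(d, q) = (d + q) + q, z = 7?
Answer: 6397/13848 ≈ 0.46194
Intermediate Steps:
J(d, q) = d + 2*q
(-9761 + 3364)/(-14722 + 19*(59 + J(z, -10))) = (-9761 + 3364)/(-14722 + 19*(59 + (7 + 2*(-10)))) = -6397/(-14722 + 19*(59 + (7 - 20))) = -6397/(-14722 + 19*(59 - 13)) = -6397/(-14722 + 19*46) = -6397/(-14722 + 874) = -6397/(-13848) = -6397*(-1/13848) = 6397/13848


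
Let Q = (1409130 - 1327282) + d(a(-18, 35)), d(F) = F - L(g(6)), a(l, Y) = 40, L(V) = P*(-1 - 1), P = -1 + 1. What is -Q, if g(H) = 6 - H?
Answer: -81888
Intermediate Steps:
P = 0
L(V) = 0 (L(V) = 0*(-1 - 1) = 0*(-2) = 0)
d(F) = F (d(F) = F - 1*0 = F + 0 = F)
Q = 81888 (Q = (1409130 - 1327282) + 40 = 81848 + 40 = 81888)
-Q = -1*81888 = -81888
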